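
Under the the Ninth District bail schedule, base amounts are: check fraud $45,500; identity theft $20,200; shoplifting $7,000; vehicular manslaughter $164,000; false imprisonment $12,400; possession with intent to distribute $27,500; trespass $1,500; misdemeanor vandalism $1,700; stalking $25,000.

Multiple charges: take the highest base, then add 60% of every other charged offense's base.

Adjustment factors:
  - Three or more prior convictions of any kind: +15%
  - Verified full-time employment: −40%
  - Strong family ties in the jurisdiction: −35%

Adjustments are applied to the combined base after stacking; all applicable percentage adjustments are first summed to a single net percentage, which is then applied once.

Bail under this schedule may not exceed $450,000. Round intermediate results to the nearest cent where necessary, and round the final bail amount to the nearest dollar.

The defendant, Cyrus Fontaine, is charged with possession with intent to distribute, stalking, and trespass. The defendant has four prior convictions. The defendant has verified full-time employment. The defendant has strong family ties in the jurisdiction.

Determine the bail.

$17,360

Base amounts from the schedule: possession with intent to distribute $27,500; stalking $25,000; trespass $1,500.
Stacking rule: highest base plus 60% of each additional charge. Highest is possession with intent to distribute at $27,500. Additional: $25,000 × 60% = $15,000; $1,500 × 60% = $900. Combined base = $27,500 + $15,900 = $43,400.
Net percentage adjustment: +15% −40% −35% = −60%. $43,400 × 0.4 = $17,360.
$17,360 is within the $450,000 maximum.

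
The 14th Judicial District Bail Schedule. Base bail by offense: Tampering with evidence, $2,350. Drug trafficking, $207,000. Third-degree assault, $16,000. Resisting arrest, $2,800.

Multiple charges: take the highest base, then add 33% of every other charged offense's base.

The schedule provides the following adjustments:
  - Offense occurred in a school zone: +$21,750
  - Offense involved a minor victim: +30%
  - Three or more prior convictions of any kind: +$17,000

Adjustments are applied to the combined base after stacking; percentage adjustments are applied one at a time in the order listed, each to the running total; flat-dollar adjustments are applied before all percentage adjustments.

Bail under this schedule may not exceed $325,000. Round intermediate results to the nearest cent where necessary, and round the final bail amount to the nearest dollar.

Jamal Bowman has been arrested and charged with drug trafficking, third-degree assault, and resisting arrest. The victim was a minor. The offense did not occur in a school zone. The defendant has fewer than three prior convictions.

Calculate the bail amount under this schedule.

$277,165

Base amounts from the schedule: drug trafficking $207,000; third-degree assault $16,000; resisting arrest $2,800.
Stacking rule: highest base plus 33% of each additional charge. Highest is drug trafficking at $207,000. Additional: $16,000 × 33% = $5,280; $2,800 × 33% = $924. Combined base = $207,000 + $6,204 = $213,204.
Offense involved a minor victim (+30%): $213,204 × 1.3 = $277,165.20.
$277,165.20 is within the $325,000 maximum.
Rounded to the nearest dollar: $277,165.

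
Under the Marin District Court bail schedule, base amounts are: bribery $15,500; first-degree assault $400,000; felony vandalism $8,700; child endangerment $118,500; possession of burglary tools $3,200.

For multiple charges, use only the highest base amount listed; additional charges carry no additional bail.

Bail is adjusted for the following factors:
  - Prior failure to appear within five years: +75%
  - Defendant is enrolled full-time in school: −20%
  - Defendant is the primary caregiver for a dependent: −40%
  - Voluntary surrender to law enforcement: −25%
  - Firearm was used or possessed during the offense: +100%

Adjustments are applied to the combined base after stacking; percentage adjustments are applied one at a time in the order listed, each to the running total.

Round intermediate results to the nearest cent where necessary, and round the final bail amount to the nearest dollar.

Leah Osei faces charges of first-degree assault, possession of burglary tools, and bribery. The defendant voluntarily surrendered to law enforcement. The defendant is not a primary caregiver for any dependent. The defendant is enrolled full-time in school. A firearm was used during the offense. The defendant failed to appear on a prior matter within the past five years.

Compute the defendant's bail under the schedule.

$840,000

Base amounts from the schedule: first-degree assault $400,000; possession of burglary tools $3,200; bribery $15,500.
Stacking rule: use the highest base only. Highest is first-degree assault at $400,000. Combined base = $400,000.
Prior failure to appear within five years (+75%): $400,000 × 1.75 = $700,000.
Defendant is enrolled full-time in school (−20%): $700,000 × 0.8 = $560,000.
Voluntary surrender to law enforcement (−25%): $560,000 × 0.75 = $420,000.
Firearm was used or possessed during the offense (+100%): $420,000 × 2 = $840,000.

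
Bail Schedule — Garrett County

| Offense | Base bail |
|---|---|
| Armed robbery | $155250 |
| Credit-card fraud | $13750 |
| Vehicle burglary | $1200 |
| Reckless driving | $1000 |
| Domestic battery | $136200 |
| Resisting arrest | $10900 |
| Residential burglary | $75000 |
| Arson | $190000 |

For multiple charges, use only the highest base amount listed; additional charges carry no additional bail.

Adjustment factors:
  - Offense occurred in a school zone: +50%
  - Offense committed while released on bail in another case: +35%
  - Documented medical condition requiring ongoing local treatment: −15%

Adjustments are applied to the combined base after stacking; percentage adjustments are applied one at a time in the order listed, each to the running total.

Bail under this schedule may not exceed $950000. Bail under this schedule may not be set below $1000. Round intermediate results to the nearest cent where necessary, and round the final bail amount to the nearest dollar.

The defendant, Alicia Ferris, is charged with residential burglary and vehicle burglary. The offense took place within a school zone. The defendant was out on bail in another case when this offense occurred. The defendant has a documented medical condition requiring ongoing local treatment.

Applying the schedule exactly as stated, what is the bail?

Base amounts from the schedule: residential burglary $75000; vehicle burglary $1200.
Stacking rule: use the highest base only. Highest is residential burglary at $75000. Combined base = $75000.
Offense occurred in a school zone (+50%): $75000 × 1.5 = $112500.
Offense committed while released on bail in another case (+35%): $112500 × 1.35 = $151875.
Documented medical condition requiring ongoing local treatment (−15%): $151875 × 0.85 = $129093.75.
$129093.75 is within the $950000 maximum.
$129093.75 is at or above the $1000 minimum.
Rounded to the nearest dollar: $129094.

$129094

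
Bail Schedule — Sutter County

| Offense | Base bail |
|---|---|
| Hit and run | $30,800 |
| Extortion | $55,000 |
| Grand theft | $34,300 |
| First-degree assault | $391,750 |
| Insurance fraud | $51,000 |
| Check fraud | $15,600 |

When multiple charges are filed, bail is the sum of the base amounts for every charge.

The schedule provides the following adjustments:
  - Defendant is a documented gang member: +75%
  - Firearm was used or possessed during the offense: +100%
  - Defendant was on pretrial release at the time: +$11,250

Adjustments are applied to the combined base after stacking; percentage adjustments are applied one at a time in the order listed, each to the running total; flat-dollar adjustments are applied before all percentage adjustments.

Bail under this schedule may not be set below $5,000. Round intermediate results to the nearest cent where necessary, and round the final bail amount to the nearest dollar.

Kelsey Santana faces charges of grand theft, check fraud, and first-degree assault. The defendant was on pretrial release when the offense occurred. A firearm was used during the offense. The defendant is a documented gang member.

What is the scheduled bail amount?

Base amounts from the schedule: grand theft $34,300; check fraud $15,600; first-degree assault $391,750.
Stacking rule: sum of all bases. $34,300 + $15,600 + $391,750 = $441,650.
Defendant was on pretrial release at the time (+$11,250 flat): $441,650 + $11,250 = $452,900.
Defendant is a documented gang member (+75%): $452,900 × 1.75 = $792,575.
Firearm was used or possessed during the offense (+100%): $792,575 × 2 = $1,585,150.
$1,585,150 is at or above the $5,000 minimum.

$1,585,150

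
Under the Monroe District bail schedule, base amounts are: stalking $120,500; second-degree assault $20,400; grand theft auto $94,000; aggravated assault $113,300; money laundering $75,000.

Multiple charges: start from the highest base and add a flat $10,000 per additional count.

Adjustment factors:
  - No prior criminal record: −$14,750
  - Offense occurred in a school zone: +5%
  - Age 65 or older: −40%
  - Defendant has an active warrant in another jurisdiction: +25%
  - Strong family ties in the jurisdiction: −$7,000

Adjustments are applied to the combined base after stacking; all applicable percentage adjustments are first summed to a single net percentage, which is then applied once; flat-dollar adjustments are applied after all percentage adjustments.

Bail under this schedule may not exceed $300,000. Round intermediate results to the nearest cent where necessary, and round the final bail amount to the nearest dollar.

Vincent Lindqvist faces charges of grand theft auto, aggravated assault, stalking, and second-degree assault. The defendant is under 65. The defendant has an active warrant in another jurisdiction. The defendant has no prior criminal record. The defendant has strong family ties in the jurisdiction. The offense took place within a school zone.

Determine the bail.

$173,900

Base amounts from the schedule: grand theft auto $94,000; aggravated assault $113,300; stalking $120,500; second-degree assault $20,400.
Stacking rule: highest base plus $10,000 per additional charge. Highest is stalking at $120,500; 3 additional charges → +$30,000. Combined base = $150,500.
Net percentage adjustment: +5% +25% = +30%. $150,500 × 1.3 = $195,650.
No prior criminal record (−$14,750 flat): $195,650 − $14,750 = $180,900.
Strong family ties in the jurisdiction (−$7,000 flat): $180,900 − $7,000 = $173,900.
$173,900 is within the $300,000 maximum.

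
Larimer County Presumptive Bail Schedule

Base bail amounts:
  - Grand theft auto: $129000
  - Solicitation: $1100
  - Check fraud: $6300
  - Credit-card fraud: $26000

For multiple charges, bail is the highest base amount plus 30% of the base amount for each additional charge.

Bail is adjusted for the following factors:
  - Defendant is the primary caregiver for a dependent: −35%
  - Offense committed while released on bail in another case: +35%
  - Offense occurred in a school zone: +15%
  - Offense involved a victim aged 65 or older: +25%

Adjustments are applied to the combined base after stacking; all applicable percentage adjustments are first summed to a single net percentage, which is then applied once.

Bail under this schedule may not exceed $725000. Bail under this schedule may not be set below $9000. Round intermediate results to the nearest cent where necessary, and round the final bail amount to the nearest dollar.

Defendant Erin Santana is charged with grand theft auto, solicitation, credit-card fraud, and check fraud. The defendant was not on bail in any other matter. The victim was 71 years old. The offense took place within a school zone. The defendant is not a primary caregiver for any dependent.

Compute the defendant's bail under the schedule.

$194628

Base amounts from the schedule: grand theft auto $129000; solicitation $1100; credit-card fraud $26000; check fraud $6300.
Stacking rule: highest base plus 30% of each additional charge. Highest is grand theft auto at $129000. Additional: $1100 × 30% = $330; $26000 × 30% = $7800; $6300 × 30% = $1890. Combined base = $129000 + $10020 = $139020.
Net percentage adjustment: +15% +25% = +40%. $139020 × 1.4 = $194628.
$194628 is within the $725000 maximum.
$194628 is at or above the $9000 minimum.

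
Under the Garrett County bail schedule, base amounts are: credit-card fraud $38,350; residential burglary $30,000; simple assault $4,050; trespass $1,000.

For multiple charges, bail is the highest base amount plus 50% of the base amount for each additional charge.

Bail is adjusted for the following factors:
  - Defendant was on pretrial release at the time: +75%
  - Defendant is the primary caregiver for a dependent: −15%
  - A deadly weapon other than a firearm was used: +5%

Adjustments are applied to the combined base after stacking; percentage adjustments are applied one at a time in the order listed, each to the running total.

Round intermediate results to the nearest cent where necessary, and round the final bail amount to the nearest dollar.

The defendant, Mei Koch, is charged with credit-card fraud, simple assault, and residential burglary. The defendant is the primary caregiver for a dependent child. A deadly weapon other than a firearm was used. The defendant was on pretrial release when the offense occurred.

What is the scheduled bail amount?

$86,489

Base amounts from the schedule: credit-card fraud $38,350; simple assault $4,050; residential burglary $30,000.
Stacking rule: highest base plus 50% of each additional charge. Highest is credit-card fraud at $38,350. Additional: $4,050 × 50% = $2,025; $30,000 × 50% = $15,000. Combined base = $38,350 + $17,025 = $55,375.
Defendant was on pretrial release at the time (+75%): $55,375 × 1.75 = $96,906.25.
Defendant is the primary caregiver for a dependent (−15%): $96,906.25 × 0.85 = $82,370.31.
A deadly weapon other than a firearm was used (+5%): $82,370.31 × 1.05 = $86,488.83.
Rounded to the nearest dollar: $86,489.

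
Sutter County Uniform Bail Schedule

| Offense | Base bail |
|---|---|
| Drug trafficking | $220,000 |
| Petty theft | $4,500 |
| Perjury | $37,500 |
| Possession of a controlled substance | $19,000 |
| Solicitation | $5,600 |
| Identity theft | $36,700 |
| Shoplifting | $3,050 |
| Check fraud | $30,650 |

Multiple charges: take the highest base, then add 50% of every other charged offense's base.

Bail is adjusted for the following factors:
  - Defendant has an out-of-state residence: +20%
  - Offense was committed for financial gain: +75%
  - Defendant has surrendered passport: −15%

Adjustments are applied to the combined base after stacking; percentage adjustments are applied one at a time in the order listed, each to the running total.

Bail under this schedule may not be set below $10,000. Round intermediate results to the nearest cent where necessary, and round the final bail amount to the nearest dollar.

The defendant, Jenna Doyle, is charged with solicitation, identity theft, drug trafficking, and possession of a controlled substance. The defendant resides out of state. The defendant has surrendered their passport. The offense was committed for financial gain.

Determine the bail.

Base amounts from the schedule: solicitation $5,600; identity theft $36,700; drug trafficking $220,000; possession of a controlled substance $19,000.
Stacking rule: highest base plus 50% of each additional charge. Highest is drug trafficking at $220,000. Additional: $5,600 × 50% = $2,800; $36,700 × 50% = $18,350; $19,000 × 50% = $9,500. Combined base = $220,000 + $30,650 = $250,650.
Defendant has an out-of-state residence (+20%): $250,650 × 1.2 = $300,780.
Offense was committed for financial gain (+75%): $300,780 × 1.75 = $526,365.
Defendant has surrendered passport (−15%): $526,365 × 0.85 = $447,410.25.
$447,410.25 is at or above the $10,000 minimum.
Rounded to the nearest dollar: $447,410.

$447,410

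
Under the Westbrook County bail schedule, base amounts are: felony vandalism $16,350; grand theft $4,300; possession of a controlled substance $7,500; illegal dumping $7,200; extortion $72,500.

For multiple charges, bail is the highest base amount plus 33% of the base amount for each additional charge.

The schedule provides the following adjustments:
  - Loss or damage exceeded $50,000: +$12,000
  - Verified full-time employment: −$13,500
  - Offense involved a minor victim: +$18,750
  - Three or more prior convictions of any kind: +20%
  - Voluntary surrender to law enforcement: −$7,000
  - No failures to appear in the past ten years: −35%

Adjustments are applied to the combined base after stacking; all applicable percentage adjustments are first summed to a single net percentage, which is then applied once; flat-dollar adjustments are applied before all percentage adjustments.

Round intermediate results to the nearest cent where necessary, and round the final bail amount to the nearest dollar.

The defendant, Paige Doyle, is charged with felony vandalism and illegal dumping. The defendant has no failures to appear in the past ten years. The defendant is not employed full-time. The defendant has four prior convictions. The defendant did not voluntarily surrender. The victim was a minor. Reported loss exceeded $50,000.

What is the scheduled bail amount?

$42,055

Base amounts from the schedule: felony vandalism $16,350; illegal dumping $7,200.
Stacking rule: highest base plus 33% of each additional charge. Highest is felony vandalism at $16,350. Additional: $7,200 × 33% = $2,376. Combined base = $16,350 + $2,376 = $18,726.
Loss or damage exceeded $50,000 (+$12,000 flat): $18,726 + $12,000 = $30,726.
Offense involved a minor victim (+$18,750 flat): $30,726 + $18,750 = $49,476.
Net percentage adjustment: +20% −35% = −15%. $49,476 × 0.85 = $42,054.60.
Rounded to the nearest dollar: $42,055.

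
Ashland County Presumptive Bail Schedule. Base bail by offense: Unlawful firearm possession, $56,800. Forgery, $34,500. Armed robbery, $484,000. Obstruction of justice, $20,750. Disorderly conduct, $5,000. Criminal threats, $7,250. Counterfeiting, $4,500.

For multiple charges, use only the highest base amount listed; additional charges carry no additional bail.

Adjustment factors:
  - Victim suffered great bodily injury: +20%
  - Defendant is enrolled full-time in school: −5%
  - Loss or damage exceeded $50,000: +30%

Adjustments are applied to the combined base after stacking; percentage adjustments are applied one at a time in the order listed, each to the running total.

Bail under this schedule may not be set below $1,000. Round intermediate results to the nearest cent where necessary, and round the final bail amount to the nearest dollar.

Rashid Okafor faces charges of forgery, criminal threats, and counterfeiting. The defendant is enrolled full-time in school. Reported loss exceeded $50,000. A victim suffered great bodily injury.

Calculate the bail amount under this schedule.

Base amounts from the schedule: forgery $34,500; criminal threats $7,250; counterfeiting $4,500.
Stacking rule: use the highest base only. Highest is forgery at $34,500. Combined base = $34,500.
Victim suffered great bodily injury (+20%): $34,500 × 1.2 = $41,400.
Defendant is enrolled full-time in school (−5%): $41,400 × 0.95 = $39,330.
Loss or damage exceeded $50,000 (+30%): $39,330 × 1.3 = $51,129.
$51,129 is at or above the $1,000 minimum.

$51,129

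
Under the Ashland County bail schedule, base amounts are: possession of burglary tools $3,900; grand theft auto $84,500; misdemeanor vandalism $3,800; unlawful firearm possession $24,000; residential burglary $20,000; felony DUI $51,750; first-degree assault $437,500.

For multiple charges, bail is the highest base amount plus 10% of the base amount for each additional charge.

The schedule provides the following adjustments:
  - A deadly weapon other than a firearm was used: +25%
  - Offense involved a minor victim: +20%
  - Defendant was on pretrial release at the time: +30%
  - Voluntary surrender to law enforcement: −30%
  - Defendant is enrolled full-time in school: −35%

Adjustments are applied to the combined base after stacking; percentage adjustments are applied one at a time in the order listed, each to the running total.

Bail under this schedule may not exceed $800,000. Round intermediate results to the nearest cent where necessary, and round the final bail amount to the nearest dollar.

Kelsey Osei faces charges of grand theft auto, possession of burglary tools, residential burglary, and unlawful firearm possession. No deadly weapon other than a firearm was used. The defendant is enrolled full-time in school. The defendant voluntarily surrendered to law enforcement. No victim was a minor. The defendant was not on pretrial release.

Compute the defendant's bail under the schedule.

$40,627

Base amounts from the schedule: grand theft auto $84,500; possession of burglary tools $3,900; residential burglary $20,000; unlawful firearm possession $24,000.
Stacking rule: highest base plus 10% of each additional charge. Highest is grand theft auto at $84,500. Additional: $3,900 × 10% = $390; $20,000 × 10% = $2,000; $24,000 × 10% = $2,400. Combined base = $84,500 + $4,790 = $89,290.
Voluntary surrender to law enforcement (−30%): $89,290 × 0.7 = $62,503.
Defendant is enrolled full-time in school (−35%): $62,503 × 0.65 = $40,626.95.
$40,626.95 is within the $800,000 maximum.
Rounded to the nearest dollar: $40,627.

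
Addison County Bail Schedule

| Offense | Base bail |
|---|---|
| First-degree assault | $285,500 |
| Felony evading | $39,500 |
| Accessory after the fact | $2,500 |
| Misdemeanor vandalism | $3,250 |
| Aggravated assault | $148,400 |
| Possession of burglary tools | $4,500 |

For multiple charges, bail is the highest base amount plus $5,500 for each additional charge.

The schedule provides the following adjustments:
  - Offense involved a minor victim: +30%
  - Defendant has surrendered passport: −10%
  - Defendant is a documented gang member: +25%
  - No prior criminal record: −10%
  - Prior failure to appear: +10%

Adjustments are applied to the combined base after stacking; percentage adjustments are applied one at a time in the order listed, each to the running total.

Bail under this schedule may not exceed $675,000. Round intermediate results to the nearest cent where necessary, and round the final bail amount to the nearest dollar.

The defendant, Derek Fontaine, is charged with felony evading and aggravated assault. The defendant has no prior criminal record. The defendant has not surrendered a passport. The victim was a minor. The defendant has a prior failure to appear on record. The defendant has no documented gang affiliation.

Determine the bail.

Base amounts from the schedule: felony evading $39,500; aggravated assault $148,400.
Stacking rule: highest base plus $5,500 per additional charge. Highest is aggravated assault at $148,400; 1 additional charge → +$5,500. Combined base = $153,900.
Offense involved a minor victim (+30%): $153,900 × 1.3 = $200,070.
No prior criminal record (−10%): $200,070 × 0.9 = $180,063.
Prior failure to appear (+10%): $180,063 × 1.1 = $198,069.30.
$198,069.30 is within the $675,000 maximum.
Rounded to the nearest dollar: $198,069.

$198,069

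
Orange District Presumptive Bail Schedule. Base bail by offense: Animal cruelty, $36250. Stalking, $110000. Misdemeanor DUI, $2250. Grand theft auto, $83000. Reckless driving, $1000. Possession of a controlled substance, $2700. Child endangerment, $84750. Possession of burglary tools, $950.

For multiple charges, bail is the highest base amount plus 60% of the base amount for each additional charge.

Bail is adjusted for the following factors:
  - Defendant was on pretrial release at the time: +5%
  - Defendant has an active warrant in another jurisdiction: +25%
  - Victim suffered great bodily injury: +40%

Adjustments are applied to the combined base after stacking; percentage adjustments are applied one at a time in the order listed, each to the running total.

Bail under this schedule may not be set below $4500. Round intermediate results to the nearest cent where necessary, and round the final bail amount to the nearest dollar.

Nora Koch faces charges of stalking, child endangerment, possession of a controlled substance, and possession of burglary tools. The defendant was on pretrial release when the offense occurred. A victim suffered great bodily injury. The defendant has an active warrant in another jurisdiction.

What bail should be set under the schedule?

$299586

Base amounts from the schedule: stalking $110000; child endangerment $84750; possession of a controlled substance $2700; possession of burglary tools $950.
Stacking rule: highest base plus 60% of each additional charge. Highest is stalking at $110000. Additional: $84750 × 60% = $50850; $2700 × 60% = $1620; $950 × 60% = $570. Combined base = $110000 + $53040 = $163040.
Defendant was on pretrial release at the time (+5%): $163040 × 1.05 = $171192.
Defendant has an active warrant in another jurisdiction (+25%): $171192 × 1.25 = $213990.
Victim suffered great bodily injury (+40%): $213990 × 1.4 = $299586.
$299586 is at or above the $4500 minimum.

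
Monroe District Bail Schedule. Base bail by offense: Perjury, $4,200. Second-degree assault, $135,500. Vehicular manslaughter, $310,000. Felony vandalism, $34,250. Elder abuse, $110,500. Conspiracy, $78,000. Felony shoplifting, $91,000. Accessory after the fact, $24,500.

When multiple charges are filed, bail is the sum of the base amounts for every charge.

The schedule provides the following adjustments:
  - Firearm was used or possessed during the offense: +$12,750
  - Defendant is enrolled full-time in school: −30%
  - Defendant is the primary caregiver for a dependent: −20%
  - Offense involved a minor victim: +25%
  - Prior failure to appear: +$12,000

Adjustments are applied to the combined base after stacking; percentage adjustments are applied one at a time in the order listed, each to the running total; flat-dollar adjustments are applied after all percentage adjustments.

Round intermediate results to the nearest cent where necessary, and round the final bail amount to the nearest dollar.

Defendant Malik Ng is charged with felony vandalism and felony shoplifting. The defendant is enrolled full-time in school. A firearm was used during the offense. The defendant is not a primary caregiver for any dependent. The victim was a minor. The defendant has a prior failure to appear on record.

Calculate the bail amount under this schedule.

$134,344

Base amounts from the schedule: felony vandalism $34,250; felony shoplifting $91,000.
Stacking rule: sum of all bases. $34,250 + $91,000 = $125,250.
Defendant is enrolled full-time in school (−30%): $125,250 × 0.7 = $87,675.
Offense involved a minor victim (+25%): $87,675 × 1.25 = $109,593.75.
Firearm was used or possessed during the offense (+$12,750 flat): $109,593.75 + $12,750 = $122,343.75.
Prior failure to appear (+$12,000 flat): $122,343.75 + $12,000 = $134,343.75.
Rounded to the nearest dollar: $134,344.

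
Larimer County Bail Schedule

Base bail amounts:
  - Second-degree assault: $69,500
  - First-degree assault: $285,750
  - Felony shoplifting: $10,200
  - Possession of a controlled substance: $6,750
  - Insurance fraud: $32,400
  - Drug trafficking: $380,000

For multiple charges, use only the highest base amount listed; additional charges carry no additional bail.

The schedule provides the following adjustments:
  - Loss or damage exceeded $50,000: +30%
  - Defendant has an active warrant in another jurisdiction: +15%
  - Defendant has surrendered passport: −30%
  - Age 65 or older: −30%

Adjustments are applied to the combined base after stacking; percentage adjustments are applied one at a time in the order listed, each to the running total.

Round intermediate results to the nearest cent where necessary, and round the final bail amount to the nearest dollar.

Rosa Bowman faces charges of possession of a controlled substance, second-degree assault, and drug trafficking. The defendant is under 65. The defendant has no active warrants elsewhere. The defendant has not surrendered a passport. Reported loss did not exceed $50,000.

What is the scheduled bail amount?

$380,000

Base amounts from the schedule: possession of a controlled substance $6,750; second-degree assault $69,500; drug trafficking $380,000.
Stacking rule: use the highest base only. Highest is drug trafficking at $380,000. Combined base = $380,000.
No adjustment factors apply to this defendant.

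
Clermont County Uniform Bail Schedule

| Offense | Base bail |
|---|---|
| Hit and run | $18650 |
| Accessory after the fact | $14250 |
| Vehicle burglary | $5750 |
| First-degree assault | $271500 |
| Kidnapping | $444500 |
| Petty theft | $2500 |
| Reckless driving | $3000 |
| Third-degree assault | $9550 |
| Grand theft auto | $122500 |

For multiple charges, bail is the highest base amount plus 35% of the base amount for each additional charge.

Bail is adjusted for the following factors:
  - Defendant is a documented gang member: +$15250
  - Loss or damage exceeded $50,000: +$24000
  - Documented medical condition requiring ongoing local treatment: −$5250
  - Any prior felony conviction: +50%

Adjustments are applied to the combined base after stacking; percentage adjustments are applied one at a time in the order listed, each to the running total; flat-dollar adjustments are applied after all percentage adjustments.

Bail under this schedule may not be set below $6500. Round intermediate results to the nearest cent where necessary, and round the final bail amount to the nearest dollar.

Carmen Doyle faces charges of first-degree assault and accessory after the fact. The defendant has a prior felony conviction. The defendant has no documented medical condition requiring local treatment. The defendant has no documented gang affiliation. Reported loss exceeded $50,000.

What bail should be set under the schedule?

$438731

Base amounts from the schedule: first-degree assault $271500; accessory after the fact $14250.
Stacking rule: highest base plus 35% of each additional charge. Highest is first-degree assault at $271500. Additional: $14250 × 35% = $4987.50. Combined base = $271500 + $4987.50 = $276487.50.
Any prior felony conviction (+50%): $276487.50 × 1.5 = $414731.25.
Loss or damage exceeded $50,000 (+$24000 flat): $414731.25 + $24000 = $438731.25.
$438731.25 is at or above the $6500 minimum.
Rounded to the nearest dollar: $438731.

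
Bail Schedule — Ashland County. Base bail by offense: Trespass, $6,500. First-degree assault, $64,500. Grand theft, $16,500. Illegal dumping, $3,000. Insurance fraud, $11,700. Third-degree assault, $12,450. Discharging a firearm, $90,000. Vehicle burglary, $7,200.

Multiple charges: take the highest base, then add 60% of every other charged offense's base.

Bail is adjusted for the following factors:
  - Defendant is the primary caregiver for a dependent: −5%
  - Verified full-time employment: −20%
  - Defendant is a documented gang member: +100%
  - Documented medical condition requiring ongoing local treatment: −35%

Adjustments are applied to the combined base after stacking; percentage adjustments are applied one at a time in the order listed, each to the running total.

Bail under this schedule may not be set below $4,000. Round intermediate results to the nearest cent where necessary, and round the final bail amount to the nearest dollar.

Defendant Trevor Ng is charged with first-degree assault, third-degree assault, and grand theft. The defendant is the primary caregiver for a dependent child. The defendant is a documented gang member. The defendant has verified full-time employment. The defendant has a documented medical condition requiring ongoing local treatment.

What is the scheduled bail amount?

Base amounts from the schedule: first-degree assault $64,500; third-degree assault $12,450; grand theft $16,500.
Stacking rule: highest base plus 60% of each additional charge. Highest is first-degree assault at $64,500. Additional: $12,450 × 60% = $7,470; $16,500 × 60% = $9,900. Combined base = $64,500 + $17,370 = $81,870.
Defendant is the primary caregiver for a dependent (−5%): $81,870 × 0.95 = $77,776.50.
Verified full-time employment (−20%): $77,776.50 × 0.8 = $62,221.20.
Defendant is a documented gang member (+100%): $62,221.20 × 2 = $124,442.40.
Documented medical condition requiring ongoing local treatment (−35%): $124,442.40 × 0.65 = $80,887.56.
$80,887.56 is at or above the $4,000 minimum.
Rounded to the nearest dollar: $80,888.

$80,888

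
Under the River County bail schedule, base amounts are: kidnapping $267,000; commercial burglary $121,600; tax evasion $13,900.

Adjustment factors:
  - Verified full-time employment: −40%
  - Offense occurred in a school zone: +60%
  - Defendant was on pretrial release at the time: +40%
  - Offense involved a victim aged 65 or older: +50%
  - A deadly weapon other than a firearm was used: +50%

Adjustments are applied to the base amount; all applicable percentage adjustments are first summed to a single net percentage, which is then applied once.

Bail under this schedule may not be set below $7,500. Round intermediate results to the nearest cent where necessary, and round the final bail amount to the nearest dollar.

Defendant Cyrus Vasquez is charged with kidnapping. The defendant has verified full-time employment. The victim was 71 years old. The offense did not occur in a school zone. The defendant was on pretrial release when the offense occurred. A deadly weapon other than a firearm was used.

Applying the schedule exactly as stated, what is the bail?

$534,000

Base amounts from the schedule: kidnapping $267,000.
Single charge. Combined base = $267,000.
Net percentage adjustment: −40% +40% +50% +50% = +100%. $267,000 × 2 = $534,000.
$534,000 is at or above the $7,500 minimum.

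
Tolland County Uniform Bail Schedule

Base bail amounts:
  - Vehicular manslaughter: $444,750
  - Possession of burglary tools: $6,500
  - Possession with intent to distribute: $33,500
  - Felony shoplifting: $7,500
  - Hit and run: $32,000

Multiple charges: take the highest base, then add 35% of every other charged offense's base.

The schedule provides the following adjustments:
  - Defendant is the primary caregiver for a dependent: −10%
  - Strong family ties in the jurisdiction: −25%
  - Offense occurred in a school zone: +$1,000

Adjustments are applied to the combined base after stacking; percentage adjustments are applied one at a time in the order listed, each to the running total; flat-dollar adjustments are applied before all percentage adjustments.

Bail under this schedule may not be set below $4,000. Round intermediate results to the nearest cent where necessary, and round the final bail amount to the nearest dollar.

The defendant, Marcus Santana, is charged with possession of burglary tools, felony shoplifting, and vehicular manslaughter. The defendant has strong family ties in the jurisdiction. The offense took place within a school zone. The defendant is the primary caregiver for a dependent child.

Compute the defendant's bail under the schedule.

Base amounts from the schedule: possession of burglary tools $6,500; felony shoplifting $7,500; vehicular manslaughter $444,750.
Stacking rule: highest base plus 35% of each additional charge. Highest is vehicular manslaughter at $444,750. Additional: $6,500 × 35% = $2,275; $7,500 × 35% = $2,625. Combined base = $444,750 + $4,900 = $449,650.
Offense occurred in a school zone (+$1,000 flat): $449,650 + $1,000 = $450,650.
Defendant is the primary caregiver for a dependent (−10%): $450,650 × 0.9 = $405,585.
Strong family ties in the jurisdiction (−25%): $405,585 × 0.75 = $304,188.75.
$304,188.75 is at or above the $4,000 minimum.
Rounded to the nearest dollar: $304,189.

$304,189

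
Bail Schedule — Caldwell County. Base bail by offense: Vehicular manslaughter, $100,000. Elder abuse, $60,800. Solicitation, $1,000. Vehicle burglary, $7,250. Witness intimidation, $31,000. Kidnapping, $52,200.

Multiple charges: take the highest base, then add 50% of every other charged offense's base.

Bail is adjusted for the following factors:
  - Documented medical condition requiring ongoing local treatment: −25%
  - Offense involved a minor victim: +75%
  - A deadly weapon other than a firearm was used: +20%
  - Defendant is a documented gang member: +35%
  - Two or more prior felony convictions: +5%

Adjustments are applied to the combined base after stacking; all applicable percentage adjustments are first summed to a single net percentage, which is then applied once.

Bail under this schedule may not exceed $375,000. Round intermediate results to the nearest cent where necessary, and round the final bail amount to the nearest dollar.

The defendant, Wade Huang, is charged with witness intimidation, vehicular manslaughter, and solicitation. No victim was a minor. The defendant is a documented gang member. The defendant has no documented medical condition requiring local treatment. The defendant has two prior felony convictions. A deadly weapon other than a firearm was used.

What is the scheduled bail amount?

Base amounts from the schedule: witness intimidation $31,000; vehicular manslaughter $100,000; solicitation $1,000.
Stacking rule: highest base plus 50% of each additional charge. Highest is vehicular manslaughter at $100,000. Additional: $31,000 × 50% = $15,500; $1,000 × 50% = $500. Combined base = $100,000 + $16,000 = $116,000.
Net percentage adjustment: +20% +35% +5% = +60%. $116,000 × 1.6 = $185,600.
$185,600 is within the $375,000 maximum.

$185,600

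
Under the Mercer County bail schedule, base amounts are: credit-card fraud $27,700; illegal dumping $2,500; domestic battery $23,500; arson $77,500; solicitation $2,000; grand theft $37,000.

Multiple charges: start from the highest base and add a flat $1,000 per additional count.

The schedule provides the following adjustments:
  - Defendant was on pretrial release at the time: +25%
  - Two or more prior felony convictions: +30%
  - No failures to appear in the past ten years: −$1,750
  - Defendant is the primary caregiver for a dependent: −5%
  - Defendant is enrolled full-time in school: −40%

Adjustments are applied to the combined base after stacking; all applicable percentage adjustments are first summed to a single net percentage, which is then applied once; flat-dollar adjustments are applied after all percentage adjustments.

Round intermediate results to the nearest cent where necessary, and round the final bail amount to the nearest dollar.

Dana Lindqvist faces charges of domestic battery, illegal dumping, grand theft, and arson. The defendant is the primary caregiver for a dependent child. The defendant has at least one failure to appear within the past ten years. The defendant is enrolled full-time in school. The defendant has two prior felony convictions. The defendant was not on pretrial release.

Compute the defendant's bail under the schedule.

$68,425

Base amounts from the schedule: domestic battery $23,500; illegal dumping $2,500; grand theft $37,000; arson $77,500.
Stacking rule: highest base plus $1,000 per additional charge. Highest is arson at $77,500; 3 additional charges → +$3,000. Combined base = $80,500.
Net percentage adjustment: +30% −5% −40% = −15%. $80,500 × 0.85 = $68,425.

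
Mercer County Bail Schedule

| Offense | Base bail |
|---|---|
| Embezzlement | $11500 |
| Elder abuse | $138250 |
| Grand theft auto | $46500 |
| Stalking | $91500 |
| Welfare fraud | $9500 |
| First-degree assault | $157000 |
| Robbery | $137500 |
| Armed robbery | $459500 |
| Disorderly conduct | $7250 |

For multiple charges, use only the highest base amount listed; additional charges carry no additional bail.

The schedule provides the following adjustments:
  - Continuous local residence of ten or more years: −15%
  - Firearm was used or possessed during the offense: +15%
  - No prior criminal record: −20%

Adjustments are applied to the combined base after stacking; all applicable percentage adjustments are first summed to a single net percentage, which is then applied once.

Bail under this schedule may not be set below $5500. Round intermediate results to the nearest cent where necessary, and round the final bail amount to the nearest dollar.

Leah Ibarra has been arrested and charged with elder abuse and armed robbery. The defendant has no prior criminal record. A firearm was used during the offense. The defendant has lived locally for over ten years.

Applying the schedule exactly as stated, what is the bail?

$367600

Base amounts from the schedule: elder abuse $138250; armed robbery $459500.
Stacking rule: use the highest base only. Highest is armed robbery at $459500. Combined base = $459500.
Net percentage adjustment: −15% +15% −20% = −20%. $459500 × 0.8 = $367600.
$367600 is at or above the $5500 minimum.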